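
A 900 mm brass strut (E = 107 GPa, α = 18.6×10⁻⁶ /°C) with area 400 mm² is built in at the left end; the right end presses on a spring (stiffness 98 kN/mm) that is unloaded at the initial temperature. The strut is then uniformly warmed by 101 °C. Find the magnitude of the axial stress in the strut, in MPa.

Free thermal expansion: δ_free = αΔT L = 18.6×10⁻⁶ × 101 × 900 = 1.691 mm.
With a force P in the spring, the elastic change of the strut is PL/(AE) and that of the spring is P/k; compatibility requires their sum to equal δ_free.
So P = δ_free / [L/(AE) + 1/k] = 1.691 / [ 900/(400×107×10³) + 1/(98×10³) ].
P = 1.691 / 3.123×10⁻⁵ = 54130 N.
σ = P/A = 54130/400 = 135.3 MPa.

σ ≈ 135 MPa (compressive)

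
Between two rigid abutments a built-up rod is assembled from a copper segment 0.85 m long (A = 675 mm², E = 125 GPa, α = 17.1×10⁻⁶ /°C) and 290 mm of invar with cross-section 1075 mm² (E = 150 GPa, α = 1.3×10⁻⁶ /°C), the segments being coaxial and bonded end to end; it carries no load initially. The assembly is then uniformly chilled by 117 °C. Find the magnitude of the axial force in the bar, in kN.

With the walls removed the bar would change length by δ_free = Σ αᵢΔT Lᵢ = 17.1×10⁻⁶×117×850 + 1.3×10⁻⁶×117×290 = 1.745 mm.
Since the ends are fixed, an axial force P builds up, equal in every segment, with P · Σ Lᵢ/(AᵢEᵢ) = δ_free.
The series flexibility is Σ Lᵢ/(AᵢEᵢ) = 850/(675×125×10³) + 290/(1075×150×10³) = 1.187×10⁻⁵ mm/N.
Hence P = δ_free / Σ(L/AE) = 1.745/1.187×10⁻⁵ = 147 kN (tensile).

P ≈ 147 kN (tensile)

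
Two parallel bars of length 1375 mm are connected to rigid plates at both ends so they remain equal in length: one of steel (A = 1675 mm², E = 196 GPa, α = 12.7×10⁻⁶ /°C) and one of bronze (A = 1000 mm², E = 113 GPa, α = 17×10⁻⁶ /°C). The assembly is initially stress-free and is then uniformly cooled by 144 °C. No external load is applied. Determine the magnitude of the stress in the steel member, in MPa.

Both members must finish at the same length. With the larger α, the bronze tends to over-contract; the plates restrain it, putting the bronze in tension and the steel in compression. With no external load the two internal forces are equal and opposite, magnitude P.
Equating the net (thermal + elastic) strains gives |α₁ − α₂|·ΔT = P·[1/(A₁E₁) + 1/(A₂E₂)].
|α₁ − α₂|·ΔT = 4.3×10⁻⁶ × 144 = 0.0006192.
1/(A₁E₁) + 1/(A₂E₂) = 1/(1675×196×10³) + 1/(1000×113×10³) = 1.19×10⁻⁸ N⁻¹.
So P = 0.0006192 / 1.19×10⁻⁸ = 52.05 kN.
σ_{steel} = P/A₁ = 52050/1675 = 31.08 MPa, compressive.

σ ≈ 31.1 MPa (compressive)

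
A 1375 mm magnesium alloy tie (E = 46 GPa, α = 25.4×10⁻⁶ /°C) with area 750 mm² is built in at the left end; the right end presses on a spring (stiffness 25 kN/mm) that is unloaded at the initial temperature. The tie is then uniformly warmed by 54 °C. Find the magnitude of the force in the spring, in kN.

If the spring were absent the tie would lengthen by αΔT L = 25.4×10⁻⁶ × 54 × 1375 = 1.886 mm.
Let P be the compressive force at the spring. The tie shortens elastically by PL/(AE) and the spring compresses by P/k; together these equal δ_free.
So P = δ_free / [L/(AE) + 1/k] = 1.886 / [ 1375/(750×46×10³) + 1/(25×10³) ].
P = 1.886 / 7.986×10⁻⁵ = 23620 N.

P ≈ 23.6 kN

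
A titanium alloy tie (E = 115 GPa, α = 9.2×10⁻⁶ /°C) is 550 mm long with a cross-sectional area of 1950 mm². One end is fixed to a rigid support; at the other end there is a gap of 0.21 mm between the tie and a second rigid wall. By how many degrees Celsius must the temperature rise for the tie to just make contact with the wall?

ΔT ≈ 41.5 °C

The gap closes when αΔT L = 0.21 mm, since the tie is still unstressed at that instant.
ΔT = 0.21 / (9.2×10⁻⁶ × 550) = 41.5 °C.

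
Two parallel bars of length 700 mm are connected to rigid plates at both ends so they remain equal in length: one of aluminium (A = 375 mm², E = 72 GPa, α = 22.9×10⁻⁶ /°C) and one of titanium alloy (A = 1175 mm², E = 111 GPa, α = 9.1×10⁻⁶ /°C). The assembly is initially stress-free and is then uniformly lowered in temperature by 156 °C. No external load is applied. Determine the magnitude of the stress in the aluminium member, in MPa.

σ ≈ 128 MPa (tensile)

The aluminium has the larger α, so on cooling it would change length more than the titanium alloy if both were free. The rigid plates force a common final length, so the aluminium is put into tension and the titanium alloy into compression, with equal and opposite forces P (no external load).
Equating the net (thermal + elastic) strains gives |α₁ − α₂|·ΔT = P·[1/(A₁E₁) + 1/(A₂E₂)].
|α₁ − α₂|·ΔT = 13.8×10⁻⁶ × 156 = 0.002153.
1/(A₁E₁) + 1/(A₂E₂) = 1/(375×72×10³) + 1/(1175×111×10³) = 4.47×10⁻⁸ N⁻¹.
P = 0.002153 / 4.47×10⁻⁸ = 48160 N = 48.16 kN.
σ_{aluminium} = P/A₁ = 48160/375 = 128.4 MPa, tensile.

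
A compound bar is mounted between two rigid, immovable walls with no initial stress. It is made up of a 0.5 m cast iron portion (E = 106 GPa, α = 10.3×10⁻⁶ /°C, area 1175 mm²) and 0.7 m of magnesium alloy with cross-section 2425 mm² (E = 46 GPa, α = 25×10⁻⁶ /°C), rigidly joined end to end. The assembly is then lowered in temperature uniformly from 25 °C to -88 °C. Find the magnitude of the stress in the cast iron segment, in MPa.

σ ≈ 212 MPa (tensile)

With the walls removed the bar would change length by δ_free = Σ αᵢΔT Lᵢ = 10.3×10⁻⁶×113×500 + 25×10⁻⁶×113×700 = 2.559 mm.
The walls prevent any net length change, so an axial force P (same in every segment) develops. Compatibility: P · Σ Lᵢ/(AᵢEᵢ) = δ_free.
Σ Lᵢ/(AᵢEᵢ) = 500/(1175×106×10³) + 700/(2425×46×10³) = 1.029×10⁻⁵ mm/N.
Hence P = δ_free / Σ(L/AE) = 2.559/1.029×10⁻⁵ = 248.7 kN (tensile).
σ_{cast iron} = P / A = 248700 / 1175 = 211.7 MPa.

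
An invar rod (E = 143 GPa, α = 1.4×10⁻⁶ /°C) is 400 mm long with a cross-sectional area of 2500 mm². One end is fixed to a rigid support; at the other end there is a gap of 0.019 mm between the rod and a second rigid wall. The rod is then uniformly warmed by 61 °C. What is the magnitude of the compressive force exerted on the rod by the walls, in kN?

P ≈ 13.5 kN

Unrestrained expansion: δ_free = αΔT L = 1.4×10⁻⁶ × 61 × 400 = 0.03416 mm.
The gap closes (δ_free > 0.019 mm) and the wall then resists a further 0.03416 − 0.019 = 0.01516 mm of expansion.
That suppressed elongation corresponds to σ = E·Δ/L = 143×10³ × 0.01516/400 = 5.42 MPa.
P = σA = 5.42 × 2500 = 13.55 kN.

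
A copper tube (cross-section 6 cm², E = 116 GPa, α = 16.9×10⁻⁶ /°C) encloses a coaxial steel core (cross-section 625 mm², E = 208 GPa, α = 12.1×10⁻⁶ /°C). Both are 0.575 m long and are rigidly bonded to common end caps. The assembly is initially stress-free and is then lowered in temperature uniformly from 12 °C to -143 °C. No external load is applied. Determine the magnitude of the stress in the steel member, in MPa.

The copper has the larger α, so on cooling it would change length more than the steel if both were free. The rigid plates force a common final length, so the copper is put into tension and the steel into compression, with equal and opposite forces P (no external load).
Compatibility of the two members (thermal + elastic change equal): (α₁ − α₂)ΔT = P·[1/(A₁E₁) + 1/(A₂E₂)].
|α₁ − α₂|·ΔT = 4.8×10⁻⁶ × 155 = 0.000744.
1/(A₁E₁) + 1/(A₂E₂) = 1/(600×116×10³) + 1/(625×208×10³) = 2.206×10⁻⁸ N⁻¹.
P = 0.000744 / 2.206×10⁻⁸ = 33730 N = 33.73 kN.
σ_{steel} = P/A₂ = 33730/625 = 53.96 MPa, compressive.

σ ≈ 54 MPa (compressive)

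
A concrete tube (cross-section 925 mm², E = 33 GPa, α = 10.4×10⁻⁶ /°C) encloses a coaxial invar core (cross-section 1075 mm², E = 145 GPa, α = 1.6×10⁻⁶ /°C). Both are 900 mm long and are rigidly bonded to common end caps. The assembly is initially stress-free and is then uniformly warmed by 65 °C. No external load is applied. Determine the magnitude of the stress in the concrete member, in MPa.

Equilibrium of a rigid end plate with no external load gives equal and opposite internal forces ±P in the two members. Since α_{concrete} > α_{invar}, heating drives the concrete into compression and the invar into tension.
Equating the net (thermal + elastic) strains gives |α₁ − α₂|·ΔT = P·[1/(A₁E₁) + 1/(A₂E₂)].
|α₁ − α₂|·ΔT = 8.8×10⁻⁶ × 65 = 0.000572.
1/(A₁E₁) + 1/(A₂E₂) = 1/(925×33×10³) + 1/(1075×145×10³) = 3.918×10⁻⁸ N⁻¹.
P = 0.000572 / 3.918×10⁻⁸ = 14600 N = 14.6 kN.
σ_{concrete} = P/A₁ = 14600/925 = 15.78 MPa, compressive.

σ ≈ 15.8 MPa (compressive)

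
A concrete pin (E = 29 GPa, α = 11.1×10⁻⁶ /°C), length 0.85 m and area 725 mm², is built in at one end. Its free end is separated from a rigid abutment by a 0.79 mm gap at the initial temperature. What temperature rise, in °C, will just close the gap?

Contact occurs when the free expansion equals the gap: αΔT L = 0.79 mm.
So ΔT = g/(αL) = 0.79/(11.1×10⁻⁶ × 850) = 83.73 °C.

ΔT ≈ 83.7 °C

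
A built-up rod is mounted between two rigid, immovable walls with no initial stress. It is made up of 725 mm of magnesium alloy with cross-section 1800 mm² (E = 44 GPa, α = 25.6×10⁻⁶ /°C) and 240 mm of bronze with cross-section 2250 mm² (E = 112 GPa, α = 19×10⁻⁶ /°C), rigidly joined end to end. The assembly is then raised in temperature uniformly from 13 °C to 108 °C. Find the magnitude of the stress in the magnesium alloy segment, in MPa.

σ ≈ 121 MPa (compressive)

If the supports were absent, the total length change would be Σ αᵢΔT Lᵢ = 25.6×10⁻⁶×95×725 + 19×10⁻⁶×95×240 = 2.196 mm.
The walls prevent any net length change, so an axial force P (same in every segment) develops. Compatibility: P · Σ Lᵢ/(AᵢEᵢ) = δ_free.
Σ Lᵢ/(AᵢEᵢ) = 725/(1800×44×10³) + 240/(2250×112×10³) = 1.011×10⁻⁵ mm/N.
Hence P = δ_free / Σ(L/AE) = 2.196/1.011×10⁻⁵ = 217.3 kN (compressive).
σ_{magnesium alloy} = P / A = 217300 / 1800 = 120.7 MPa.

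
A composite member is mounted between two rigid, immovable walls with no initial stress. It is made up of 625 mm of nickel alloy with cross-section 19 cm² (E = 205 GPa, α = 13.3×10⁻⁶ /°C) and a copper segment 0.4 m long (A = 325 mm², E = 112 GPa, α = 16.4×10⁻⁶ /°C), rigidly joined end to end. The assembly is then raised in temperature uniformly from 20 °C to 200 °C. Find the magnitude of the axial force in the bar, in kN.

Free thermal expansion of the whole bar: Σ αᵢΔT Lᵢ = 13.3×10⁻⁶×180×625 + 16.4×10⁻⁶×180×400 = 2.677 mm.
Since the ends are fixed, an axial force P builds up, equal in every segment, with P · Σ Lᵢ/(AᵢEᵢ) = δ_free.
The series flexibility is Σ Lᵢ/(AᵢEᵢ) = 625/(1900×205×10³) + 400/(325×112×10³) = 1.259×10⁻⁵ mm/N.
P = 2.677 / 1.259×10⁻⁵ = 212600 N = 212.6 kN, compressive.

P ≈ 213 kN (compressive)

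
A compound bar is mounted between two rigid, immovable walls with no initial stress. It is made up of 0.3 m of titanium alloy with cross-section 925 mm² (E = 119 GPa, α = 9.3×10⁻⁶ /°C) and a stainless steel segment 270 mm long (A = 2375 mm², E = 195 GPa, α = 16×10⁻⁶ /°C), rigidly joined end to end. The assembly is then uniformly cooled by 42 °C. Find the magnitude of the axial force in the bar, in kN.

P ≈ 90.3 kN (tensile)

If the supports were absent, the total length change would be Σ αᵢΔT Lᵢ = 9.3×10⁻⁶×42×300 + 16×10⁻⁶×42×270 = 0.2986 mm.
The rigid supports impose zero overall length change; the single axial force P common to all segments must satisfy P Σ Lᵢ/(AᵢEᵢ) = δ_free.
Σ Lᵢ/(AᵢEᵢ) = 300/(925×119×10³) + 270/(2375×195×10³) = 3.308×10⁻⁶ mm/N.
So P = 0.2986 / 3.308×10⁻⁶ = 90.26 kN, tensile.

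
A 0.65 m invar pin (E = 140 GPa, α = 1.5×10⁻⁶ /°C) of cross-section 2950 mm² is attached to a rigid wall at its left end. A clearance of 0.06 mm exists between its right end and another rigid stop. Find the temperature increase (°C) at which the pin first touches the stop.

Contact occurs when the free expansion equals the gap: αΔT L = 0.06 mm.
So ΔT = g/(αL) = 0.06/(1.5×10⁻⁶ × 650) = 61.54 °C.

ΔT ≈ 61.5 °C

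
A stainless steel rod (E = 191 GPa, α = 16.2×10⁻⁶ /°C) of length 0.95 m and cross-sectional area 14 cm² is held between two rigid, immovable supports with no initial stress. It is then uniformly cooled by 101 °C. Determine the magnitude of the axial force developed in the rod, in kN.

P ≈ 438 kN (tensile)

With zero net strain, σ = E·αΔT = 191 GPa × 16.2×10⁻⁶ × 101 = 312.5 MPa.
P = AEαΔT = 1400 × 191×10³ × 16.2×10⁻⁶ × 101 = 437.5 kN (tensile).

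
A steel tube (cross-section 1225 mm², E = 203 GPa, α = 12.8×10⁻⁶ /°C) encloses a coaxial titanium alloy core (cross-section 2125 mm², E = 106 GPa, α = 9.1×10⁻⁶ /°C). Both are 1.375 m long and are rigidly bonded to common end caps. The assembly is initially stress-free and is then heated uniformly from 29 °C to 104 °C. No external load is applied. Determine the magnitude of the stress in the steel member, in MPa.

σ ≈ 26.8 MPa (compressive)

Equilibrium of a rigid end plate with no external load gives equal and opposite internal forces ±P in the two members. Since α_{steel} > α_{titanium alloy}, heating drives the steel into compression and the titanium alloy into tension.
Equating the net (thermal + elastic) strains gives |α₁ − α₂|·ΔT = P·[1/(A₁E₁) + 1/(A₂E₂)].
|α₁ − α₂|·ΔT = 3.7×10⁻⁶ × 75 = 0.0002775.
1/(A₁E₁) + 1/(A₂E₂) = 1/(1225×203×10³) + 1/(2125×106×10³) = 8.461×10⁻⁹ N⁻¹.
P = 0.0002775 / 8.461×10⁻⁹ = 32800 N = 32.8 kN.
σ_{steel} = P/A₁ = 32800/1225 = 26.77 MPa, compressive.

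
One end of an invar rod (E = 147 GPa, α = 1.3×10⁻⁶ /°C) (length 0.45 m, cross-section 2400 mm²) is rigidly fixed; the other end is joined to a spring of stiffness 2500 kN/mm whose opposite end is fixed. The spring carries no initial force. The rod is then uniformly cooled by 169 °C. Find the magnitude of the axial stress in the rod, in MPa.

Free thermal contraction: δ_free = αΔT L = 1.3×10⁻⁶ × 169 × 450 = 0.09886 mm.
Let P be the tensile force in the spring. The rod extends elastically by PL/(AE) and the spring stretches by P/k; together these equal δ_free.
P [ L/(AE) + 1/k ] = δ_free → P [ 450/(2400×147×10³) + 1/(2500×10³) ] = 0.09886.
P = 0.09886 / 1.676×10⁻⁶ = 59010 N.
σ = P/A = 59010/2400 = 24.59 MPa.

σ ≈ 24.6 MPa (tensile)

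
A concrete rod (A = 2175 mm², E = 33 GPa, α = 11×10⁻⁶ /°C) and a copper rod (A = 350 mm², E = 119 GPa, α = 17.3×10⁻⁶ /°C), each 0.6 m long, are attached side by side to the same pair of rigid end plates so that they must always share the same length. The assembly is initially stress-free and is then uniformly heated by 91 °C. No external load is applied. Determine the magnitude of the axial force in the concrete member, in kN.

P ≈ 15.1 kN (tensile in the concrete)

Both members must finish at the same length. With the larger α, the copper tends to over-expand; the plates restrain it, putting the copper in compression and the concrete in tension. With no external load the two internal forces are equal and opposite, magnitude P.
Compatibility of the two members (thermal + elastic change equal): (α₁ − α₂)ΔT = P·[1/(A₁E₁) + 1/(A₂E₂)].
|α₁ − α₂|·ΔT = 6.3×10⁻⁶ × 91 = 0.0005733.
1/(A₁E₁) + 1/(A₂E₂) = 1/(2175×33×10³) + 1/(350×119×10³) = 3.794×10⁻⁸ N⁻¹.
So P = 0.0005733 / 3.794×10⁻⁸ = 15.11 kN.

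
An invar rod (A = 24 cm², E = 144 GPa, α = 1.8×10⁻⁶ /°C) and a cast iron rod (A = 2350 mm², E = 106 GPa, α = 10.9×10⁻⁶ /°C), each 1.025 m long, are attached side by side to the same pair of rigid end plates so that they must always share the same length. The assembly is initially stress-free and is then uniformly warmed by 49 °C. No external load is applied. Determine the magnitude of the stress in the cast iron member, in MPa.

σ ≈ 27.5 MPa (compressive)

Equilibrium of a rigid end plate with no external load gives equal and opposite internal forces ±P in the two members. Since α_{cast iron} > α_{invar}, heating drives the cast iron into compression and the invar into tension.
Equating the net (thermal + elastic) strains gives |α₁ − α₂|·ΔT = P·[1/(A₁E₁) + 1/(A₂E₂)].
|α₁ − α₂|·ΔT = 9.1×10⁻⁶ × 49 = 0.0004459.
1/(A₁E₁) + 1/(A₂E₂) = 1/(2400×144×10³) + 1/(2350×106×10³) = 6.908×10⁻⁹ N⁻¹.
P = 0.0004459 / 6.908×10⁻⁹ = 64550 N = 64.55 kN.
σ_{cast iron} = P/A₂ = 64550/2350 = 27.47 MPa, compressive.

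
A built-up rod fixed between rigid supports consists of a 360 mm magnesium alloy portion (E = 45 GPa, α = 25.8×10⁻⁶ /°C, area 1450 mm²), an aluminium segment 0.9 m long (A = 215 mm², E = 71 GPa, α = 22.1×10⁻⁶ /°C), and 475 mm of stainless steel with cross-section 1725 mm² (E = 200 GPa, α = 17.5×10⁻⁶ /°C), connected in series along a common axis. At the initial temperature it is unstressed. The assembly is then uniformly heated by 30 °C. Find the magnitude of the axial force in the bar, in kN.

P ≈ 17.1 kN (compressive)

If the supports were absent, the total length change would be Σ αᵢΔT Lᵢ = 25.8×10⁻⁶×30×360 + 22.1×10⁻⁶×30×900 + 17.5×10⁻⁶×30×475 = 1.125 mm.
Since the ends are fixed, an axial force P builds up, equal in every segment, with P · Σ Lᵢ/(AᵢEᵢ) = δ_free.
The series flexibility is Σ Lᵢ/(AᵢEᵢ) = 360/(1450×45×10³) + 900/(215×71×10³) + 475/(1725×200×10³) = 6.585×10⁻⁵ mm/N.
Hence P = δ_free / Σ(L/AE) = 1.125/6.585×10⁻⁵ = 17.08 kN (compressive).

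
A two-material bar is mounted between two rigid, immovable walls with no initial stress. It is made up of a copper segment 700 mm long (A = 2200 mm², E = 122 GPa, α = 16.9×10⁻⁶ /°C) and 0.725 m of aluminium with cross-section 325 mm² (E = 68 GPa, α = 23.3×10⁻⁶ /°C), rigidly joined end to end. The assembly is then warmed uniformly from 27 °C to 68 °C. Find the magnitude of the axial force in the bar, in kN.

Free thermal expansion of the whole bar: Σ αᵢΔT Lᵢ = 16.9×10⁻⁶×41×700 + 23.3×10⁻⁶×41×725 = 1.178 mm.
Since the ends are fixed, an axial force P builds up, equal in every segment, with P · Σ Lᵢ/(AᵢEᵢ) = δ_free.
Σ Lᵢ/(AᵢEᵢ) = 700/(2200×122×10³) + 725/(325×68×10³) = 3.541×10⁻⁵ mm/N.
Hence P = δ_free / Σ(L/AE) = 1.178/3.541×10⁻⁵ = 33.25 kN (compressive).

P ≈ 33.3 kN (compressive)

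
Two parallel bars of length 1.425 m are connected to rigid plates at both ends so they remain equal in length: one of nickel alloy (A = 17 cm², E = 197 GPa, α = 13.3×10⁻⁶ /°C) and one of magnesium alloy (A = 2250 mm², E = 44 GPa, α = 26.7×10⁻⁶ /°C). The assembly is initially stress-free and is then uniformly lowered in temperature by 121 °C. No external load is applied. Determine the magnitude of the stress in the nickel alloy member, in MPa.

Both members must finish at the same length. With the larger α, the magnesium alloy tends to over-contract; the plates restrain it, putting the magnesium alloy in tension and the nickel alloy in compression. With no external load the two internal forces are equal and opposite, magnitude P.
Equating the net (thermal + elastic) strains gives |α₁ − α₂|·ΔT = P·[1/(A₁E₁) + 1/(A₂E₂)].
|α₁ − α₂|·ΔT = 13.4×10⁻⁶ × 121 = 0.001621.
1/(A₁E₁) + 1/(A₂E₂) = 1/(1700×197×10³) + 1/(2250×44×10³) = 1.309×10⁻⁸ N⁻¹.
So P = 0.001621 / 1.309×10⁻⁸ = 123.9 kN.
σ_{nickel alloy} = P/A₁ = 123900/1700 = 72.88 MPa, compressive.

σ ≈ 72.9 MPa (compressive)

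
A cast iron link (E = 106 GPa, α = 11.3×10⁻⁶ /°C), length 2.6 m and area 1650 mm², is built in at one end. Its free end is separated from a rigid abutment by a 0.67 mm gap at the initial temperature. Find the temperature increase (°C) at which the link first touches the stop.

The gap closes when αΔT L = 0.67 mm, since the link is still unstressed at that instant.
ΔT = 0.67 / (11.3×10⁻⁶ × 2600) = 22.8 °C.

ΔT ≈ 22.8 °C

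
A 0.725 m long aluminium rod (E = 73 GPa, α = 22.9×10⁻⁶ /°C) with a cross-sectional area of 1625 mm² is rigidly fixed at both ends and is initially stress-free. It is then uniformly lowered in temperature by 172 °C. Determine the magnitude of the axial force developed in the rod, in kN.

P ≈ 467 kN (tensile)

The ends cannot move, so σ = EαΔT = 73×10³ × 22.9×10⁻⁶ × 172 = 287.5 MPa.
Axial force P = σA = 287.5 × 1625 = 467200 N = 467.2 kN, tensile.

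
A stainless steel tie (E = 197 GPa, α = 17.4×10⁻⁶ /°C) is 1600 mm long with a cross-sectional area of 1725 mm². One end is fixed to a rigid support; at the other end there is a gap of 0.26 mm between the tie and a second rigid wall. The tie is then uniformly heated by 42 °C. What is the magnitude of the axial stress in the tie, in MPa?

Unrestrained expansion: δ_free = αΔT L = 17.4×10⁻⁶ × 42 × 1600 = 1.169 mm.
This exceeds the 0.26 mm gap, so the wall pushes back. The portion of expansion that must be recovered elastically is δ_free − gap = 1.169 − 0.26 = 0.9093 mm.
That suppressed elongation corresponds to σ = E·Δ/L = 197×10³ × 0.9093/1600 = 112 MPa.

σ ≈ 112 MPa (compressive)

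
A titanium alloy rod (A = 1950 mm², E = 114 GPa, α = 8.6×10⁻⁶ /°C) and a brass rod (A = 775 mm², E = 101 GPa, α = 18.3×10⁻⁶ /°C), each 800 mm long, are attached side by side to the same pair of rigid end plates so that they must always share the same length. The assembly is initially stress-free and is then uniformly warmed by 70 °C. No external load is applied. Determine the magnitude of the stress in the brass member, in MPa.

σ ≈ 50.7 MPa (compressive)

Both members must finish at the same length. With the larger α, the brass tends to over-expand; the plates restrain it, putting the brass in compression and the titanium alloy in tension. With no external load the two internal forces are equal and opposite, magnitude P.
Compatibility of the two members (thermal + elastic change equal): (α₁ − α₂)ΔT = P·[1/(A₁E₁) + 1/(A₂E₂)].
|α₁ − α₂|·ΔT = 9.7×10⁻⁶ × 70 = 0.000679.
1/(A₁E₁) + 1/(A₂E₂) = 1/(1950×114×10³) + 1/(775×101×10³) = 1.727×10⁻⁸ N⁻¹.
So P = 0.000679 / 1.727×10⁻⁸ = 39.31 kN.
σ_{brass} = P/A₂ = 39310/775 = 50.72 MPa, compressive.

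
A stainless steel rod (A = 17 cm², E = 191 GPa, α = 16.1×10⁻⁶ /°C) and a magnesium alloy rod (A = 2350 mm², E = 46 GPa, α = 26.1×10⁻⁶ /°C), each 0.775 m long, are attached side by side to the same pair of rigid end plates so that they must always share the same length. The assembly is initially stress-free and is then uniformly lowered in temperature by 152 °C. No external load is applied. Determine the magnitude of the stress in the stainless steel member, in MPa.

σ ≈ 72.5 MPa (compressive)

The magnesium alloy has the larger α, so on cooling it would change length more than the stainless steel if both were free. The rigid plates force a common final length, so the magnesium alloy is put into tension and the stainless steel into compression, with equal and opposite forces P (no external load).
Compatibility of the two members (thermal + elastic change equal): (α₁ − α₂)ΔT = P·[1/(A₁E₁) + 1/(A₂E₂)].
|α₁ − α₂|·ΔT = 10×10⁻⁶ × 152 = 0.00152.
1/(A₁E₁) + 1/(A₂E₂) = 1/(1700×191×10³) + 1/(2350×46×10³) = 1.233×10⁻⁸ N⁻¹.
So P = 0.00152 / 1.233×10⁻⁸ = 123.3 kN.
σ_{stainless steel} = P/A₁ = 123300/1700 = 72.51 MPa, compressive.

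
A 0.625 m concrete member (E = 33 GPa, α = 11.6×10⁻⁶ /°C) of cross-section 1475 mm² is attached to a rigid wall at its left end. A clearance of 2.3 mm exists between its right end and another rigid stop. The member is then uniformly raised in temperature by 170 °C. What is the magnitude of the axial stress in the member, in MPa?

σ ≈ 0 MPa

Unrestrained expansion: δ_free = αΔT L = 11.6×10⁻⁶ × 170 × 625 = 1.232 mm.
This is smaller than the 2.3 mm clearance, so the member expands freely without reaching the stop — the stress is zero.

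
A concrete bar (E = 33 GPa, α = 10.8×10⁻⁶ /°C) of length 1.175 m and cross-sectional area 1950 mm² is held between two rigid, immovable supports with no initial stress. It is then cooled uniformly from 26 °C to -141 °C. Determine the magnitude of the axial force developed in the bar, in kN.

Full restraint means ε = 0, so the stress is σ = EαΔT = 33×10³ × 10.8×10⁻⁶ × 167 = 59.52 MPa.
Then P = σA = 59.52 × 1950 mm² = 116.1 kN, tensile.

P ≈ 116 kN (tensile)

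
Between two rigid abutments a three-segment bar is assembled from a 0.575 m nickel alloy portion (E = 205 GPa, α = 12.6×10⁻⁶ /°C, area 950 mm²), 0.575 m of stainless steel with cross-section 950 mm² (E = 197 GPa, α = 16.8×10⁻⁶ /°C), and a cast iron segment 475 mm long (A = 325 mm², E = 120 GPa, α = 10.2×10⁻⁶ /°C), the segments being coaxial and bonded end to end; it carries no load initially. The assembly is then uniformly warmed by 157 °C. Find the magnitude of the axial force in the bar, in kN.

P ≈ 188 kN (compressive)

Free thermal expansion of the whole bar: Σ αᵢΔT Lᵢ = 12.6×10⁻⁶×157×575 + 16.8×10⁻⁶×157×575 + 10.2×10⁻⁶×157×475 = 3.415 mm.
Since the ends are fixed, an axial force P builds up, equal in every segment, with P · Σ Lᵢ/(AᵢEᵢ) = δ_free.
Σ Lᵢ/(AᵢEᵢ) = 575/(950×205×10³) + 575/(950×197×10³) + 475/(325×120×10³) = 1.82×10⁻⁵ mm/N.
So P = 3.415 / 1.82×10⁻⁵ = 187.6 kN, compressive.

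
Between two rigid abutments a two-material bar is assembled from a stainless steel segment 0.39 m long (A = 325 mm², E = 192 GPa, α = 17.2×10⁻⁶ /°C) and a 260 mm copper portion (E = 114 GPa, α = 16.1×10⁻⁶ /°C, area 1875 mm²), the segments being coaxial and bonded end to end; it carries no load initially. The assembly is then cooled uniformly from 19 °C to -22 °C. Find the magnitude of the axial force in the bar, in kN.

P ≈ 59.8 kN (tensile)

Free thermal contraction of the whole bar: Σ αᵢΔT Lᵢ = 17.2×10⁻⁶×41×390 + 16.1×10⁻⁶×41×260 = 0.4467 mm.
The walls prevent any net length change, so an axial force P (same in every segment) develops. Compatibility: P · Σ Lᵢ/(AᵢEᵢ) = δ_free.
Σ Lᵢ/(AᵢEᵢ) = 390/(325×192×10³) + 260/(1875×114×10³) = 7.466×10⁻⁶ mm/N.
P = 0.4467 / 7.466×10⁻⁶ = 59820 N = 59.82 kN, tensile.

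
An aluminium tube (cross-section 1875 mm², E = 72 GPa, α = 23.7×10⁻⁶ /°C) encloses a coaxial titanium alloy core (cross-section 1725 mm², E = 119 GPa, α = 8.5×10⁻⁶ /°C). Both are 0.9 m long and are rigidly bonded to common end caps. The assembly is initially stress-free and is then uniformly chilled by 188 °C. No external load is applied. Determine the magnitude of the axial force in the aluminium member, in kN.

The aluminium has the larger α, so on cooling it would change length more than the titanium alloy if both were free. The rigid plates force a common final length, so the aluminium is put into tension and the titanium alloy into compression, with equal and opposite forces P (no external load).
Setting the final lengths equal and cancelling L: (α₁ − α₂)ΔT = P/(A₁E₁) + P/(A₂E₂).
|α₁ − α₂|·ΔT = 15.2×10⁻⁶ × 188 = 0.002858.
1/(A₁E₁) + 1/(A₂E₂) = 1/(1875×72×10³) + 1/(1725×119×10³) = 1.228×10⁻⁸ N⁻¹.
So P = 0.002858 / 1.228×10⁻⁸ = 232.7 kN.

P ≈ 233 kN (tensile in the aluminium)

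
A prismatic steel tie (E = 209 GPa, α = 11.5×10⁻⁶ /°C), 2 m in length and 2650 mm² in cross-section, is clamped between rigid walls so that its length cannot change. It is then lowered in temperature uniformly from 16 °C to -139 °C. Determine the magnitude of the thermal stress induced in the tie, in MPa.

σ ≈ 373 MPa (tensile)

Because both ends are immovable the net strain is zero, and the suppressed thermal strain is αΔT = 11.5×10⁻⁶ × 155 = 1782.5×10⁻⁶.
The stress required to suppress this strain is σ = Eε = 209×10³ × 1782.5×10⁻⁶ = 372.5 MPa, tensile since the tie is trying to contract.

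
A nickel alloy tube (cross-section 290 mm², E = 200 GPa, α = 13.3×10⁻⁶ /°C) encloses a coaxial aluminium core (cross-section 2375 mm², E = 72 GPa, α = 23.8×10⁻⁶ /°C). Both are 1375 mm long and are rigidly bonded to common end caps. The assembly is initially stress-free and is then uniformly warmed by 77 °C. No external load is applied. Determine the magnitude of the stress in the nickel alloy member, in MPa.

σ ≈ 121 MPa (tensile)

Equilibrium of a rigid end plate with no external load gives equal and opposite internal forces ±P in the two members. Since α_{aluminium} > α_{nickel alloy}, heating drives the aluminium into compression and the nickel alloy into tension.
Compatibility of the two members (thermal + elastic change equal): (α₁ − α₂)ΔT = P·[1/(A₁E₁) + 1/(A₂E₂)].
|α₁ − α₂|·ΔT = 10.5×10⁻⁶ × 77 = 0.0008085.
1/(A₁E₁) + 1/(A₂E₂) = 1/(290×200×10³) + 1/(2375×72×10³) = 2.309×10⁻⁸ N⁻¹.
So P = 0.0008085 / 2.309×10⁻⁸ = 35.02 kN.
σ_{nickel alloy} = P/A₁ = 35020/290 = 120.7 MPa, tensile.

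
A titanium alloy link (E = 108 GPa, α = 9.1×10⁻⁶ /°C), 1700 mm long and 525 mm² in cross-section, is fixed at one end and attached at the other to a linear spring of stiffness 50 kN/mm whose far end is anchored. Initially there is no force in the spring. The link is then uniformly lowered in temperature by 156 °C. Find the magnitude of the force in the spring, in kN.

The unrestrained thermal change is αΔT L = 9.1×10⁻⁶ × 156 × 1700 = 2.413 mm.
Let P be the tensile force in the spring. The link extends elastically by PL/(AE) and the spring stretches by P/k; together these equal δ_free.
So P = δ_free / [L/(AE) + 1/k] = 2.413 / [ 1700/(525×108×10³) + 1/(50×10³) ].
P = 2.413 / 4.998×10⁻⁵ = 48280 N.

P ≈ 48.3 kN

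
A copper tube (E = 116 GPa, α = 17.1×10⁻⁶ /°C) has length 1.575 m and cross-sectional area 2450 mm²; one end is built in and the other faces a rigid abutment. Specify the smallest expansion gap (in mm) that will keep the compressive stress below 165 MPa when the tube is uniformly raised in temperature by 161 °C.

g ≈ 2.1 mm

With no wall the tube would lengthen by αΔT L = 17.1×10⁻⁶ × 161 × 1575 = 4.336 mm.
At the allowable stress the elastic shortening the wall may impose is σL/E = 165 × 1575 / (116×10³) = 2.24 mm.
So the gap has to take up the difference, g_min = δ_free − σL/E = 4.336 − 2.24 = 2.096 mm.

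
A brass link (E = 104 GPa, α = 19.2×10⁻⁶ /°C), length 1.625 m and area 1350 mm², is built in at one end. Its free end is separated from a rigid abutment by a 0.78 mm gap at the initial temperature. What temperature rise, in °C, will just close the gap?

ΔT ≈ 25 °C

Contact occurs when the free expansion equals the gap: αΔT L = 0.78 mm.
So ΔT = g/(αL) = 0.78/(19.2×10⁻⁶ × 1625) = 25 °C.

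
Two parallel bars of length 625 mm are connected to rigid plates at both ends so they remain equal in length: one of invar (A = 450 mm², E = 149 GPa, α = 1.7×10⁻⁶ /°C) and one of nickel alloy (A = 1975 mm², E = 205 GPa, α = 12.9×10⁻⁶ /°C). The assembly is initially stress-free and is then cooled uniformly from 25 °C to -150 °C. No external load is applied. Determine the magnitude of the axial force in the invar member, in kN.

Equilibrium of a rigid end plate with no external load gives equal and opposite internal forces ±P in the two members. Since α_{nickel alloy} > α_{invar}, cooling drives the nickel alloy into tension and the invar into compression.
Compatibility of the two members (thermal + elastic change equal): (α₁ − α₂)ΔT = P·[1/(A₁E₁) + 1/(A₂E₂)].
|α₁ − α₂|·ΔT = 11.2×10⁻⁶ × 175 = 0.00196.
1/(A₁E₁) + 1/(A₂E₂) = 1/(450×149×10³) + 1/(1975×205×10³) = 1.738×10⁻⁸ N⁻¹.
So P = 0.00196 / 1.738×10⁻⁸ = 112.7 kN.

P ≈ 113 kN (compressive in the invar)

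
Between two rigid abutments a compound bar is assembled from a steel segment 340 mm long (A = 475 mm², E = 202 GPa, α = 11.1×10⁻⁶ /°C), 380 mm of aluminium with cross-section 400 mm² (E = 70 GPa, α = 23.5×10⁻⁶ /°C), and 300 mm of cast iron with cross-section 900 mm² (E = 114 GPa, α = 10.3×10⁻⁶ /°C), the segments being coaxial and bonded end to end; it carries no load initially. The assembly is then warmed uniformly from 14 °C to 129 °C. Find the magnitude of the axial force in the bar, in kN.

With the walls removed the bar would change length by δ_free = Σ αᵢΔT Lᵢ = 11.1×10⁻⁶×115×340 + 23.5×10⁻⁶×115×380 + 10.3×10⁻⁶×115×300 = 1.816 mm.
Since the ends are fixed, an axial force P builds up, equal in every segment, with P · Σ Lᵢ/(AᵢEᵢ) = δ_free.
The series flexibility is Σ Lᵢ/(AᵢEᵢ) = 340/(475×202×10³) + 380/(400×70×10³) + 300/(900×114×10³) = 2.004×10⁻⁵ mm/N.
P = 1.816 / 2.004×10⁻⁵ = 90640 N = 90.64 kN, compressive.

P ≈ 90.6 kN (compressive)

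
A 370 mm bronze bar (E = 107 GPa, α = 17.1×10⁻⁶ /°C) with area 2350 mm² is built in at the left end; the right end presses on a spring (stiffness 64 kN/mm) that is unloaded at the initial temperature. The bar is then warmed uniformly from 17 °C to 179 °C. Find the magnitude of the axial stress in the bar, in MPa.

If the spring were absent the bar would lengthen by αΔT L = 17.1×10⁻⁶ × 162 × 370 = 1.025 mm.
Let P be the compressive force at the spring. The bar shortens elastically by PL/(AE) and the spring compresses by P/k; together these equal δ_free.
P [ L/(AE) + 1/k ] = δ_free → P [ 370/(2350×107×10³) + 1/(64×10³) ] = 1.025.
P = 1.025 / 1.71×10⁻⁵ = 59950 N.
σ = P/A = 59950/2350 = 25.51 MPa.

σ ≈ 25.5 MPa (compressive)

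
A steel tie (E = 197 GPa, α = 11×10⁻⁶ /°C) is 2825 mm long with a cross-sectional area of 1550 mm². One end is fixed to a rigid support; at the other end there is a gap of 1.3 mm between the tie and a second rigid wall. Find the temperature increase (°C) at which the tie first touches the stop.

ΔT ≈ 41.8 °C

Contact occurs when the free expansion equals the gap: αΔT L = 1.3 mm.
ΔT = 1.3 / (11×10⁻⁶ × 2825) = 41.83 °C.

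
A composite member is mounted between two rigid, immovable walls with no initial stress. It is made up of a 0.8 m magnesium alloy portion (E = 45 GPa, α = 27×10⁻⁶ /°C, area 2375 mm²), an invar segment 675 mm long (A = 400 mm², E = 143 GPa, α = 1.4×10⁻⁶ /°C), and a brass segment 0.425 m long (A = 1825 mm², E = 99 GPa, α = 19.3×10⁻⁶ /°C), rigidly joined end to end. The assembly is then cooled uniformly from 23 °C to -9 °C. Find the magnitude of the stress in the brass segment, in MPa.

With the walls removed the bar would change length by δ_free = Σ αᵢΔT Lᵢ = 27×10⁻⁶×32×800 + 1.4×10⁻⁶×32×675 + 19.3×10⁻⁶×32×425 = 0.9839 mm.
The walls prevent any net length change, so an axial force P (same in every segment) develops. Compatibility: P · Σ Lᵢ/(AᵢEᵢ) = δ_free.
The series flexibility is Σ Lᵢ/(AᵢEᵢ) = 800/(2375×45×10³) + 675/(400×143×10³) + 425/(1825×99×10³) = 2.164×10⁻⁵ mm/N.
P = 0.9839 / 2.164×10⁻⁵ = 45470 N = 45.47 kN, tensile.
σ_{brass} = P / A = 45470 / 1825 = 24.92 MPa.

σ ≈ 24.9 MPa (tensile)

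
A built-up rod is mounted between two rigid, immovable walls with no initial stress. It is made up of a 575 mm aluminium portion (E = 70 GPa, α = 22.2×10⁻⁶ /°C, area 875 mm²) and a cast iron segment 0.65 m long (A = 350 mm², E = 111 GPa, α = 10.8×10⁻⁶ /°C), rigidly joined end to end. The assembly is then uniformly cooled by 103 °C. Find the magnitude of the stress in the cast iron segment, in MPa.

σ ≈ 223 MPa (tensile)

If the supports were absent, the total length change would be Σ αᵢΔT Lᵢ = 22.2×10⁻⁶×103×575 + 10.8×10⁻⁶×103×650 = 2.038 mm.
The walls prevent any net length change, so an axial force P (same in every segment) develops. Compatibility: P · Σ Lᵢ/(AᵢEᵢ) = δ_free.
Σ Lᵢ/(AᵢEᵢ) = 575/(875×70×10³) + 650/(350×111×10³) = 2.612×10⁻⁵ mm/N.
P = 2.038 / 2.612×10⁻⁵ = 78020 N = 78.02 kN, tensile.
σ_{cast iron} = P / A = 78020 / 350 = 222.9 MPa.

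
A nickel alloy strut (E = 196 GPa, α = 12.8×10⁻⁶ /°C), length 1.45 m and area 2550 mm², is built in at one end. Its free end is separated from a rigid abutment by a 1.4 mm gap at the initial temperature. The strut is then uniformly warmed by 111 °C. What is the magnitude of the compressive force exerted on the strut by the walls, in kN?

P ≈ 228 kN

Free thermal elongation = αΔT L = 12.8×10⁻⁶ × 111 × 1450 = 2.06 mm.
After closing the 1.4 mm clearance, 2.06 − 1.4 = 0.6602 mm of expansion remains to be suppressed by the wall.
Compatibility: PL/(AE) = 0.6602 mm, so σ = P/A = E × (0.6602/1450) = 89.24 MPa.
P = σA = 89.24 × 2550 = 227.6 kN.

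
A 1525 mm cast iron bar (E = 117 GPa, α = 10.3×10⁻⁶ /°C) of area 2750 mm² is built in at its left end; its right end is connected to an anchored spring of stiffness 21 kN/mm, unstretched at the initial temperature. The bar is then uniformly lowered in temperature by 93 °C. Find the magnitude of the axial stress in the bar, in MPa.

σ ≈ 10.1 MPa (tensile)

The unrestrained thermal change is αΔT L = 10.3×10⁻⁶ × 93 × 1525 = 1.461 mm.
With a force P in the spring, the elastic change of the bar is PL/(AE) and that of the spring is P/k; compatibility requires their sum to equal δ_free.
P [ L/(AE) + 1/k ] = δ_free → P [ 1525/(2750×117×10³) + 1/(21×10³) ] = 1.461.
P = 1.461 / 5.236×10⁻⁵ = 27900 N.
σ = P/A = 27900/2750 = 10.15 MPa.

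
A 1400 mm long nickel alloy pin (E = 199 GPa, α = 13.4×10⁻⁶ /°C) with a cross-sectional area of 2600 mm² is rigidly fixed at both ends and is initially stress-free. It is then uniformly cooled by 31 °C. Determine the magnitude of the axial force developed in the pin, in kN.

P ≈ 215 kN (tensile)

Full restraint means ε = 0, so the stress is σ = EαΔT = 199×10³ × 13.4×10⁻⁶ × 31 = 82.66 MPa.
Axial force P = σA = 82.66 × 2600 = 214900 N = 214.9 kN, tensile.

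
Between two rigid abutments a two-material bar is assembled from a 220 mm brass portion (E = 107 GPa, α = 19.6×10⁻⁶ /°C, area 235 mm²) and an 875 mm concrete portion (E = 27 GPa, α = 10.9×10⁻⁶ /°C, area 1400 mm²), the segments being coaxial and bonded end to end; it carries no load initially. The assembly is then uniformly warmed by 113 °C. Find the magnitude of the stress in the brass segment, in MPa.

Free thermal expansion of the whole bar: Σ αᵢΔT Lᵢ = 19.6×10⁻⁶×113×220 + 10.9×10⁻⁶×113×875 = 1.565 mm.
Since the ends are fixed, an axial force P builds up, equal in every segment, with P · Σ Lᵢ/(AᵢEᵢ) = δ_free.
Σ Lᵢ/(AᵢEᵢ) = 220/(235×107×10³) + 875/(1400×27×10³) = 3.19×10⁻⁵ mm/N.
So P = 1.565 / 3.19×10⁻⁵ = 49.06 kN, compressive.
σ_{brass} = P / A = 49060 / 235 = 208.8 MPa.

σ ≈ 209 MPa (compressive)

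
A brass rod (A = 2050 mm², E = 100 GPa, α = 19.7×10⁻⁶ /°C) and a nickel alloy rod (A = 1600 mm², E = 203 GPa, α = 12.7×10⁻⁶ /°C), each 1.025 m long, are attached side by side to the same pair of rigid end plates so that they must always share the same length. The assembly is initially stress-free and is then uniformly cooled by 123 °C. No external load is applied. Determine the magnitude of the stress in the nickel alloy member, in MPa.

Equilibrium of a rigid end plate with no external load gives equal and opposite internal forces ±P in the two members. Since α_{brass} > α_{nickel alloy}, cooling drives the brass into tension and the nickel alloy into compression.
Setting the final lengths equal and cancelling L: (α₁ − α₂)ΔT = P/(A₁E₁) + P/(A₂E₂).
|α₁ − α₂|·ΔT = 7×10⁻⁶ × 123 = 0.000861.
1/(A₁E₁) + 1/(A₂E₂) = 1/(2050×100×10³) + 1/(1600×203×10³) = 7.957×10⁻⁹ N⁻¹.
P = 0.000861 / 7.957×10⁻⁹ = 108200 N = 108.2 kN.
σ_{nickel alloy} = P/A₂ = 108200/1600 = 67.63 MPa, compressive.

σ ≈ 67.6 MPa (compressive)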